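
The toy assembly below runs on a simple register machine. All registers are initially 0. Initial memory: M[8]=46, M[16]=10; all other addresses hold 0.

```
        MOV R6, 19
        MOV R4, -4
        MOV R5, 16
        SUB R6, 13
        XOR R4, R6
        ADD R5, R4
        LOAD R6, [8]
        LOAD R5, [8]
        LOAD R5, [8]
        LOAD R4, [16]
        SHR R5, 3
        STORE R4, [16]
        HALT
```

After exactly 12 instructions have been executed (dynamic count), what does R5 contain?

5

MOV R6, 19 → R6=19
MOV R4, -4 → R4=-4
MOV R5, 16 → R5=16
SUB R6, 13 → R6=19-13=6
XOR R4, R6 → R4=(-4)^6=-6
ADD R5, R4 → R5=16+(-6)=10
LOAD R6, [8] → R6=M[8]=46
LOAD R5, [8] → R5=M[8]=46
LOAD R5, [8] → R5=M[8]=46
LOAD R4, [16] → R4=M[16]=10
SHR R5, 3 → R5=46>>3=5
STORE R4, [16] → M[16]=10
After step 12: R5 = 5.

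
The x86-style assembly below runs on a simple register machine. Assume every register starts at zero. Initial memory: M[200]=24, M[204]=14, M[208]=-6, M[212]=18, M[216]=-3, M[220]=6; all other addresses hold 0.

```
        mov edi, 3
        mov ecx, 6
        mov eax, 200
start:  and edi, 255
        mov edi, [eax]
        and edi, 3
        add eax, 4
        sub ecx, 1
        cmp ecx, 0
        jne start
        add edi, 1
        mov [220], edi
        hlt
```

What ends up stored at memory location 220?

3

edi=3
ecx=6
eax=200
edi=3&255=3
edi=M[200]=24
edi=24&3=0
eax=200+4=204
ecx=6-1=5
cmp ecx, 0  (cmp 5,0)
jne start: taken
edi=0&255=0
edi=M[204]=14
edi=14&3=2
eax=204+4=208
ecx=5-1=4
cmp ecx, 0  (cmp 4,0)
jne start: taken
edi=2&255=2
edi=M[208]=-6
edi=(-6)&3=2
eax=208+4=212
ecx=4-1=3
cmp ecx, 0  (cmp 3,0)
jne start: taken
edi=2&255=2
edi=M[212]=18
edi=18&3=2
eax=212+4=216
ecx=3-1=2
cmp ecx, 0  (cmp 2,0)
jne start: taken
edi=2&255=2
edi=M[216]=-3
edi=(-3)&3=1
eax=216+4=220
ecx=2-1=1
cmp ecx, 0  (cmp 1,0)
jne start: taken
edi=1&255=1
edi=M[220]=6
edi=6&3=2
eax=220+4=224
ecx=1-1=0
cmp ecx, 0  (cmp 0,0)
jne start: not taken
edi=2+1=3
mov [220], edi → M[220]=3
halt.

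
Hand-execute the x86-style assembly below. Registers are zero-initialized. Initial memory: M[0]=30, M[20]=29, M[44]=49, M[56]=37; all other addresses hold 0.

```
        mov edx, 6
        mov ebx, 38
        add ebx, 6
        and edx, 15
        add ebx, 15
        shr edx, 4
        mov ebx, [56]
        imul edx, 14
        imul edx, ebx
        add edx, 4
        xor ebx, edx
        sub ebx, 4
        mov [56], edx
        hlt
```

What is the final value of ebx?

after mov edx, 6: edx=6
after mov ebx, 38: ebx=38
after add ebx, 6: ebx=38+6=44
after and edx, 15: edx=6&15=6
after add ebx, 15: ebx=44+15=59
after shr edx, 4: edx=6>>4=0
after mov ebx, [56]: ebx=M[56]=37
after imul edx, 14: edx=0*14=0
after imul edx, ebx: edx=0*37=0
after add edx, 4: edx=0+4=4
after xor ebx, edx: ebx=37^4=33
after sub ebx, 4: ebx=33-4=29
mov [56], edx → M[56]=4
halt.

29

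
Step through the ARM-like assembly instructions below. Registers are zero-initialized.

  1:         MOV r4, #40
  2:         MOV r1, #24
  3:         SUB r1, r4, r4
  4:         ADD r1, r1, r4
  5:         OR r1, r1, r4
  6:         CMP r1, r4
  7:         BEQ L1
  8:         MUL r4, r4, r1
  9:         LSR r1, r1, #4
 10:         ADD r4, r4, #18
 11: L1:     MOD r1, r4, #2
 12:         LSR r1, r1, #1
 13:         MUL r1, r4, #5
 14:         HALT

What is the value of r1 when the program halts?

after MOV r4, #40: r4=40
after MOV r1, #24: r1=24
after SUB r1, r4, r4: r1=40-40=0
after ADD r1, r1, r4: r1=0+40=40
after OR r1, r1, r4: r1=40|40=40
CMP r1, r4  (cmp 40,40)
BEQ L1: taken
after MOD r1, r4, #2: r1=40%2=0
after LSR r1, r1, #1: r1=0>>1=0
after MUL r1, r4, #5: r1=40*5=200
halt.

200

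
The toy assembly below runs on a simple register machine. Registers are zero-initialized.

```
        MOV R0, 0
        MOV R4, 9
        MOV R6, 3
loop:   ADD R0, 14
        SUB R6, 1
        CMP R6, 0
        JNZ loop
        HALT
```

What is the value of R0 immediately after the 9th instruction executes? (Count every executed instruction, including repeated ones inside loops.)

28

after MOV R0, 0: R0=0
after MOV R4, 9: R4=9
after MOV R6, 3: R6=3
after ADD R0, 14: R0=0+14=14
after SUB R6, 1: R6=3-1=2
CMP R6, 0  (cmp 2,0)
JNZ loop: taken
after ADD R0, 14: R0=14+14=28
after SUB R6, 1: R6=2-1=1
After step 9: R0 = 28.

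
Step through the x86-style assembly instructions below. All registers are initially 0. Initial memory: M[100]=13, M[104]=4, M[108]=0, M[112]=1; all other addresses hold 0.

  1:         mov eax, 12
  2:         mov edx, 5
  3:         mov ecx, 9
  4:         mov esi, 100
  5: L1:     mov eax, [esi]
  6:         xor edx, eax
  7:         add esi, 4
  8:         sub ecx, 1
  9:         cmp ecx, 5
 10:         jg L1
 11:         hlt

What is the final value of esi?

after mov eax, 12: eax=12
after mov edx, 5: edx=5
after mov ecx, 9: ecx=9
after mov esi, 100: esi=100
after mov eax, [esi]: eax=M[100]=13
after xor edx, eax: edx=5^13=8
after add esi, 4: esi=100+4=104
after sub ecx, 1: ecx=9-1=8
cmp ecx, 5  (cmp 8,5)
jg L1: taken
after mov eax, [esi]: eax=M[104]=4
after xor edx, eax: edx=8^4=12
after add esi, 4: esi=104+4=108
after sub ecx, 1: ecx=8-1=7
cmp ecx, 5  (cmp 7,5)
jg L1: taken
after mov eax, [esi]: eax=M[108]=0
after xor edx, eax: edx=12^0=12
after add esi, 4: esi=108+4=112
after sub ecx, 1: ecx=7-1=6
cmp ecx, 5  (cmp 6,5)
jg L1: taken
after mov eax, [esi]: eax=M[112]=1
after xor edx, eax: edx=12^1=13
after add esi, 4: esi=112+4=116
after sub ecx, 1: ecx=6-1=5
cmp ecx, 5  (cmp 5,5)
jg L1: not taken
halt.

116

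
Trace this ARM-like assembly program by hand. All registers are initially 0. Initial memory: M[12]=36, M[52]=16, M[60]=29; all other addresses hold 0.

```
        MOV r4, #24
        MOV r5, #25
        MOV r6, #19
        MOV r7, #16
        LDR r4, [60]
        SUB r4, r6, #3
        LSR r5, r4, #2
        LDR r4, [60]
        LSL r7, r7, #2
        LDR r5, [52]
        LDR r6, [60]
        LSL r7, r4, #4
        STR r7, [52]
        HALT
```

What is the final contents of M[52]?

MOV r4, #24 → r4=24
MOV r5, #25 → r5=25
MOV r6, #19 → r6=19
MOV r7, #16 → r7=16
LDR r4, [60] → r4=M[60]=29
SUB r4, r6, #3 → r4=19-3=16
LSR r5, r4, #2 → r5=16>>2=4
LDR r4, [60] → r4=M[60]=29
LSL r7, r7, #2 → r7=16<<2=64
LDR r5, [52] → r5=M[52]=16
LDR r6, [60] → r6=M[60]=29
LSL r7, r4, #4 → r7=29<<4=464
STR r7, [52] → M[52]=464
halt.

464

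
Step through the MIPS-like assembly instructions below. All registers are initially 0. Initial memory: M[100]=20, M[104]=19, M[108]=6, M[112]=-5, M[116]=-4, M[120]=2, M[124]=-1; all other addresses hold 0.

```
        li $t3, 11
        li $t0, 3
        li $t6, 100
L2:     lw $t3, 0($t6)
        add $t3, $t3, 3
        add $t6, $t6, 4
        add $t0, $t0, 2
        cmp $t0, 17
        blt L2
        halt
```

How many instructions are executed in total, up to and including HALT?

after li $t3, 11: $t3=11
after li $t0, 3: $t0=3
after li $t6, 100: $t6=100
after lw $t3, 0($t6): $t3=M[100]=20
after add $t3, $t3, 3: $t3=20+3=23
after add $t6, $t6, 4: $t6=100+4=104
after add $t0, $t0, 2: $t0=3+2=5
cmp $t0, 17  (cmp 5,17)
blt L2: taken
after lw $t3, 0($t6): $t3=M[104]=19
after add $t3, $t3, 3: $t3=19+3=22
after add $t6, $t6, 4: $t6=104+4=108
after add $t0, $t0, 2: $t0=5+2=7
cmp $t0, 17  (cmp 7,17)
blt L2: taken
after lw $t3, 0($t6): $t3=M[108]=6
after add $t3, $t3, 3: $t3=6+3=9
after add $t6, $t6, 4: $t6=108+4=112
after add $t0, $t0, 2: $t0=7+2=9
cmp $t0, 17  (cmp 9,17)
blt L2: taken
after lw $t3, 0($t6): $t3=M[112]=-5
after add $t3, $t3, 3: $t3=(-5)+3=-2
after add $t6, $t6, 4: $t6=112+4=116
after add $t0, $t0, 2: $t0=9+2=11
cmp $t0, 17  (cmp 11,17)
blt L2: taken
after lw $t3, 0($t6): $t3=M[116]=-4
after add $t3, $t3, 3: $t3=(-4)+3=-1
after add $t6, $t6, 4: $t6=116+4=120
after add $t0, $t0, 2: $t0=11+2=13
cmp $t0, 17  (cmp 13,17)
blt L2: taken
after lw $t3, 0($t6): $t3=M[120]=2
after add $t3, $t3, 3: $t3=2+3=5
after add $t6, $t6, 4: $t6=120+4=124
after add $t0, $t0, 2: $t0=13+2=15
cmp $t0, 17  (cmp 15,17)
blt L2: taken
after lw $t3, 0($t6): $t3=M[124]=-1
after add $t3, $t3, 3: $t3=(-1)+3=2
after add $t6, $t6, 4: $t6=124+4=128
after add $t0, $t0, 2: $t0=15+2=17
cmp $t0, 17  (cmp 17,17)
blt L2: not taken
halt.
Total executed instructions: 46.

46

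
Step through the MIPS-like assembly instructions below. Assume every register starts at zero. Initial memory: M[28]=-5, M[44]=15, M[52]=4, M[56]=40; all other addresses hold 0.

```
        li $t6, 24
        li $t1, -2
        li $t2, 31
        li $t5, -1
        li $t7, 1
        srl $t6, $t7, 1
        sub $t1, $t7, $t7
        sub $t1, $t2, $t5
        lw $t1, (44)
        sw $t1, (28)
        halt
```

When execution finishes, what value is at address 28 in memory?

after li $t6, 24: $t6=24
after li $t1, -2: $t1=-2
after li $t2, 31: $t2=31
after li $t5, -1: $t5=-1
after li $t7, 1: $t7=1
after srl $t6, $t7, 1: $t6=1>>1=0
after sub $t1, $t7, $t7: $t1=1-1=0
after sub $t1, $t2, $t5: $t1=31-(-1)=32
after lw $t1, (44): $t1=M[44]=15
sw $t1, (28) → M[28]=15
halt.

15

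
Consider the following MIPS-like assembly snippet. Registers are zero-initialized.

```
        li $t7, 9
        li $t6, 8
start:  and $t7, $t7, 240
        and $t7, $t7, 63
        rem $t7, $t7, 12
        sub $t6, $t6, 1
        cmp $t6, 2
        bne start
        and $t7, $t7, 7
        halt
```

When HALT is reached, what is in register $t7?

0

li $t7, 9 → $t7=9
li $t6, 8 → $t6=8
and $t7, $t7, 240 → $t7=9&240=0
and $t7, $t7, 63 → $t7=0&63=0
rem $t7, $t7, 12 → $t7=0%12=0
sub $t6, $t6, 1 → $t6=8-1=7
cmp $t6, 2  (cmp 7,2)
bne start: taken
and $t7, $t7, 240 → $t7=0&240=0
and $t7, $t7, 63 → $t7=0&63=0
rem $t7, $t7, 12 → $t7=0%12=0
sub $t6, $t6, 1 → $t6=7-1=6
cmp $t6, 2  (cmp 6,2)
bne start: taken
and $t7, $t7, 240 → $t7=0&240=0
and $t7, $t7, 63 → $t7=0&63=0
rem $t7, $t7, 12 → $t7=0%12=0
sub $t6, $t6, 1 → $t6=6-1=5
cmp $t6, 2  (cmp 5,2)
bne start: taken
and $t7, $t7, 240 → $t7=0&240=0
and $t7, $t7, 63 → $t7=0&63=0
rem $t7, $t7, 12 → $t7=0%12=0
sub $t6, $t6, 1 → $t6=5-1=4
cmp $t6, 2  (cmp 4,2)
bne start: taken
and $t7, $t7, 240 → $t7=0&240=0
and $t7, $t7, 63 → $t7=0&63=0
rem $t7, $t7, 12 → $t7=0%12=0
sub $t6, $t6, 1 → $t6=4-1=3
cmp $t6, 2  (cmp 3,2)
bne start: taken
and $t7, $t7, 240 → $t7=0&240=0
and $t7, $t7, 63 → $t7=0&63=0
rem $t7, $t7, 12 → $t7=0%12=0
sub $t6, $t6, 1 → $t6=3-1=2
cmp $t6, 2  (cmp 2,2)
bne start: not taken
and $t7, $t7, 7 → $t7=0&7=0
halt.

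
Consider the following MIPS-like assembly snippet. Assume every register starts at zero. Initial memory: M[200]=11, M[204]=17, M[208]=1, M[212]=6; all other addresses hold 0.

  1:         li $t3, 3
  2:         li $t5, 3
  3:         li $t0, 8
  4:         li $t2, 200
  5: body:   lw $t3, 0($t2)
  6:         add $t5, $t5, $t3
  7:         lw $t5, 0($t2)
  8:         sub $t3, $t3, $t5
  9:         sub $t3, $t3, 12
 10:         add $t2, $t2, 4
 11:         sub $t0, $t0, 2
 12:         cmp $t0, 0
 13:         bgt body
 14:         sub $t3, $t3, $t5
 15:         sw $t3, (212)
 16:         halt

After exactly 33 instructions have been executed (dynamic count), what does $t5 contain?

after li $t3, 3: $t3=3
after li $t5, 3: $t5=3
after li $t0, 8: $t0=8
after li $t2, 200: $t2=200
after lw $t3, 0($t2): $t3=M[200]=11
after add $t5, $t5, $t3: $t5=3+11=14
after lw $t5, 0($t2): $t5=M[200]=11
after sub $t3, $t3, $t5: $t3=11-11=0
after sub $t3, $t3, 12: $t3=0-12=-12
after add $t2, $t2, 4: $t2=200+4=204
after sub $t0, $t0, 2: $t0=8-2=6
cmp $t0, 0  (cmp 6,0)
bgt body: taken
after lw $t3, 0($t2): $t3=M[204]=17
after add $t5, $t5, $t3: $t5=11+17=28
after lw $t5, 0($t2): $t5=M[204]=17
after sub $t3, $t3, $t5: $t3=17-17=0
after sub $t3, $t3, 12: $t3=0-12=-12
after add $t2, $t2, 4: $t2=204+4=208
after sub $t0, $t0, 2: $t0=6-2=4
cmp $t0, 0  (cmp 4,0)
bgt body: taken
after lw $t3, 0($t2): $t3=M[208]=1
after add $t5, $t5, $t3: $t5=17+1=18
after lw $t5, 0($t2): $t5=M[208]=1
after sub $t3, $t3, $t5: $t3=1-1=0
after sub $t3, $t3, 12: $t3=0-12=-12
after add $t2, $t2, 4: $t2=208+4=212
after sub $t0, $t0, 2: $t0=4-2=2
cmp $t0, 0  (cmp 2,0)
bgt body: taken
after lw $t3, 0($t2): $t3=M[212]=6
after add $t5, $t5, $t3: $t5=1+6=7
After step 33: $t5 = 7.

7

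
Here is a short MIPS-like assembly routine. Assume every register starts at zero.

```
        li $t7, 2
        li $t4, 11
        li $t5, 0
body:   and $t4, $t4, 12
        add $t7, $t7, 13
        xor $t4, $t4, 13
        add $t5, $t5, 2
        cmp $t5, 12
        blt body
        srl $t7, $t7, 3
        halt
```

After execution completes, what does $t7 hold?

10

li $t7, 2 → $t7=2
li $t4, 11 → $t4=11
li $t5, 0 → $t5=0
and $t4, $t4, 12 → $t4=11&12=8
add $t7, $t7, 13 → $t7=2+13=15
xor $t4, $t4, 13 → $t4=8^13=5
add $t5, $t5, 2 → $t5=0+2=2
cmp $t5, 12  (cmp 2,12)
blt body: taken
and $t4, $t4, 12 → $t4=5&12=4
add $t7, $t7, 13 → $t7=15+13=28
xor $t4, $t4, 13 → $t4=4^13=9
add $t5, $t5, 2 → $t5=2+2=4
cmp $t5, 12  (cmp 4,12)
blt body: taken
and $t4, $t4, 12 → $t4=9&12=8
add $t7, $t7, 13 → $t7=28+13=41
xor $t4, $t4, 13 → $t4=8^13=5
add $t5, $t5, 2 → $t5=4+2=6
cmp $t5, 12  (cmp 6,12)
blt body: taken
and $t4, $t4, 12 → $t4=5&12=4
add $t7, $t7, 13 → $t7=41+13=54
xor $t4, $t4, 13 → $t4=4^13=9
add $t5, $t5, 2 → $t5=6+2=8
cmp $t5, 12  (cmp 8,12)
blt body: taken
and $t4, $t4, 12 → $t4=9&12=8
add $t7, $t7, 13 → $t7=54+13=67
xor $t4, $t4, 13 → $t4=8^13=5
add $t5, $t5, 2 → $t5=8+2=10
cmp $t5, 12  (cmp 10,12)
blt body: taken
and $t4, $t4, 12 → $t4=5&12=4
add $t7, $t7, 13 → $t7=67+13=80
xor $t4, $t4, 13 → $t4=4^13=9
add $t5, $t5, 2 → $t5=10+2=12
cmp $t5, 12  (cmp 12,12)
blt body: not taken
srl $t7, $t7, 3 → $t7=80>>3=10
halt.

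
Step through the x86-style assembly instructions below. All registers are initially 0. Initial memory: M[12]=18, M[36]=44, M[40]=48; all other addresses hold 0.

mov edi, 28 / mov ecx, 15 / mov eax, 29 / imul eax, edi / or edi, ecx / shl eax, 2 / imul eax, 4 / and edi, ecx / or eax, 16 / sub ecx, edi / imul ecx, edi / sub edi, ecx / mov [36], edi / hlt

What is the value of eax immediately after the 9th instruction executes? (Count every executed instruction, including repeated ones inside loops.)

mov edi, 28 → edi=28
mov ecx, 15 → ecx=15
mov eax, 29 → eax=29
imul eax, edi → eax=29*28=812
or edi, ecx → edi=28|15=31
shl eax, 2 → eax=812<<2=3248
imul eax, 4 → eax=3248*4=12992
and edi, ecx → edi=31&15=15
or eax, 16 → eax=12992|16=13008
After step 9: eax = 13008.

13008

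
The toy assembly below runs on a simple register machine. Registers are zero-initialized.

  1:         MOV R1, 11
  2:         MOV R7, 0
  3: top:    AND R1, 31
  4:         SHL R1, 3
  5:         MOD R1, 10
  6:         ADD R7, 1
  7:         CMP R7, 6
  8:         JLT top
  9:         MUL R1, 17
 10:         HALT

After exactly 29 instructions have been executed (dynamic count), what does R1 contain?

8

R1=11
R7=0
R1=11&31=11
R1=11<<3=88
R1=88%10=8
R7=0+1=1
CMP R7, 6  (cmp 1,6)
JLT top: taken
R1=8&31=8
R1=8<<3=64
R1=64%10=4
R7=1+1=2
CMP R7, 6  (cmp 2,6)
JLT top: taken
R1=4&31=4
R1=4<<3=32
R1=32%10=2
R7=2+1=3
CMP R7, 6  (cmp 3,6)
JLT top: taken
R1=2&31=2
R1=2<<3=16
R1=16%10=6
R7=3+1=4
CMP R7, 6  (cmp 4,6)
JLT top: taken
R1=6&31=6
R1=6<<3=48
R1=48%10=8
After step 29: R1 = 8.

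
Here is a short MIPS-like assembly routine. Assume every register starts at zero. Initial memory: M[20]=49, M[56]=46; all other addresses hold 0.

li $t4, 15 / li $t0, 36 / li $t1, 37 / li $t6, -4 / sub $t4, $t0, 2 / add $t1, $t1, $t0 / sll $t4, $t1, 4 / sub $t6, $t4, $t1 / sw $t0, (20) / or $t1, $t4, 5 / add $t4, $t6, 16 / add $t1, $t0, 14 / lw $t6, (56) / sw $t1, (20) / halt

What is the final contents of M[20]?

after li $t4, 15: $t4=15
after li $t0, 36: $t0=36
after li $t1, 37: $t1=37
after li $t6, -4: $t6=-4
after sub $t4, $t0, 2: $t4=36-2=34
after add $t1, $t1, $t0: $t1=37+36=73
after sll $t4, $t1, 4: $t4=73<<4=1168
after sub $t6, $t4, $t1: $t6=1168-73=1095
sw $t0, (20) → M[20]=36
after or $t1, $t4, 5: $t1=1168|5=1173
after add $t4, $t6, 16: $t4=1095+16=1111
after add $t1, $t0, 14: $t1=36+14=50
after lw $t6, (56): $t6=M[56]=46
sw $t1, (20) → M[20]=50
halt.

50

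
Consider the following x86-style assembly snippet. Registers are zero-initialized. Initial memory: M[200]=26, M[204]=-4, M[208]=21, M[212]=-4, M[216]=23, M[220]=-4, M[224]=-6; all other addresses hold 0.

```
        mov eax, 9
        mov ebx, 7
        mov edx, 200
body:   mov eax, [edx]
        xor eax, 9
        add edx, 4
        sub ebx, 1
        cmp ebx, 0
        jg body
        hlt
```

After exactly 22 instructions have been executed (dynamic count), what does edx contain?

mov eax, 9 → eax=9
mov ebx, 7 → ebx=7
mov edx, 200 → edx=200
mov eax, [edx] → eax=M[200]=26
xor eax, 9 → eax=26^9=19
add edx, 4 → edx=200+4=204
sub ebx, 1 → ebx=7-1=6
cmp ebx, 0  (cmp 6,0)
jg body: taken
mov eax, [edx] → eax=M[204]=-4
xor eax, 9 → eax=(-4)^9=-11
add edx, 4 → edx=204+4=208
sub ebx, 1 → ebx=6-1=5
cmp ebx, 0  (cmp 5,0)
jg body: taken
mov eax, [edx] → eax=M[208]=21
xor eax, 9 → eax=21^9=28
add edx, 4 → edx=208+4=212
sub ebx, 1 → ebx=5-1=4
cmp ebx, 0  (cmp 4,0)
jg body: taken
mov eax, [edx] → eax=M[212]=-4
After step 22: edx = 212.

212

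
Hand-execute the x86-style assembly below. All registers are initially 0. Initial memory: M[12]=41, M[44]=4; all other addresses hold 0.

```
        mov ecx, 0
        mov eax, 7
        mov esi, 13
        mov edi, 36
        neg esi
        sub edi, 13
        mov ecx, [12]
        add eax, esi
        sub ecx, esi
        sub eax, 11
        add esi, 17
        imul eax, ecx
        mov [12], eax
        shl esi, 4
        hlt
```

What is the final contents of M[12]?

after mov ecx, 0: ecx=0
after mov eax, 7: eax=7
after mov esi, 13: esi=13
after mov edi, 36: edi=36
after neg esi: esi=-(13)=-13
after sub edi, 13: edi=36-13=23
after mov ecx, [12]: ecx=M[12]=41
after add eax, esi: eax=7+(-13)=-6
after sub ecx, esi: ecx=41-(-13)=54
after sub eax, 11: eax=(-6)-11=-17
after add esi, 17: esi=(-13)+17=4
after imul eax, ecx: eax=(-17)*54=-918
mov [12], eax → M[12]=-918
after shl esi, 4: esi=4<<4=64
halt.

-918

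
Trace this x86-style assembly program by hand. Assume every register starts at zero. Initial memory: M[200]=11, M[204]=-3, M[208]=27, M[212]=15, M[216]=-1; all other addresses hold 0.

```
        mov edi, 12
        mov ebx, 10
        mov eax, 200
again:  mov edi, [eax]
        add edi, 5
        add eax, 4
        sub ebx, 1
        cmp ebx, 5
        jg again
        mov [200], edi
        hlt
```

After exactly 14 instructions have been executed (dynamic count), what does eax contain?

208

mov edi, 12 → edi=12
mov ebx, 10 → ebx=10
mov eax, 200 → eax=200
mov edi, [eax] → edi=M[200]=11
add edi, 5 → edi=11+5=16
add eax, 4 → eax=200+4=204
sub ebx, 1 → ebx=10-1=9
cmp ebx, 5  (cmp 9,5)
jg again: taken
mov edi, [eax] → edi=M[204]=-3
add edi, 5 → edi=(-3)+5=2
add eax, 4 → eax=204+4=208
sub ebx, 1 → ebx=9-1=8
cmp ebx, 5  (cmp 8,5)
After step 14: eax = 208.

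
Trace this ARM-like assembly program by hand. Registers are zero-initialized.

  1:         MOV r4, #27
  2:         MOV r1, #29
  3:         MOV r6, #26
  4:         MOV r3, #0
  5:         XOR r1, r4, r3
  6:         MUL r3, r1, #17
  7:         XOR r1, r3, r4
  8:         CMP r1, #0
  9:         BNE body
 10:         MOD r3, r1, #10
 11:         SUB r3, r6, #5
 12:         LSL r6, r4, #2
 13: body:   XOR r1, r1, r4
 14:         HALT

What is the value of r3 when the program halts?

459

MOV r4, #27 → r4=27
MOV r1, #29 → r1=29
MOV r6, #26 → r6=26
MOV r3, #0 → r3=0
XOR r1, r4, r3 → r1=27^0=27
MUL r3, r1, #17 → r3=27*17=459
XOR r1, r3, r4 → r1=459^27=464
CMP r1, #0  (cmp 464,0)
BNE body: taken
XOR r1, r1, r4 → r1=464^27=459
halt.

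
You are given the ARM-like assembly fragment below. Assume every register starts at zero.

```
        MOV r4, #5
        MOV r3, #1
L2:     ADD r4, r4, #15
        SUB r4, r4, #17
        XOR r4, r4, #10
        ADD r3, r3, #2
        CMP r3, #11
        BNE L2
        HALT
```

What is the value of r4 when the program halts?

MOV r4, #5 → r4=5
MOV r3, #1 → r3=1
ADD r4, r4, #15 → r4=5+15=20
SUB r4, r4, #17 → r4=20-17=3
XOR r4, r4, #10 → r4=3^10=9
ADD r3, r3, #2 → r3=1+2=3
CMP r3, #11  (cmp 3,11)
BNE L2: taken
ADD r4, r4, #15 → r4=9+15=24
SUB r4, r4, #17 → r4=24-17=7
XOR r4, r4, #10 → r4=7^10=13
ADD r3, r3, #2 → r3=3+2=5
CMP r3, #11  (cmp 5,11)
BNE L2: taken
ADD r4, r4, #15 → r4=13+15=28
SUB r4, r4, #17 → r4=28-17=11
XOR r4, r4, #10 → r4=11^10=1
ADD r3, r3, #2 → r3=5+2=7
CMP r3, #11  (cmp 7,11)
BNE L2: taken
ADD r4, r4, #15 → r4=1+15=16
SUB r4, r4, #17 → r4=16-17=-1
XOR r4, r4, #10 → r4=(-1)^10=-11
ADD r3, r3, #2 → r3=7+2=9
CMP r3, #11  (cmp 9,11)
BNE L2: taken
ADD r4, r4, #15 → r4=(-11)+15=4
SUB r4, r4, #17 → r4=4-17=-13
XOR r4, r4, #10 → r4=(-13)^10=-7
ADD r3, r3, #2 → r3=9+2=11
CMP r3, #11  (cmp 11,11)
BNE L2: not taken
halt.

-7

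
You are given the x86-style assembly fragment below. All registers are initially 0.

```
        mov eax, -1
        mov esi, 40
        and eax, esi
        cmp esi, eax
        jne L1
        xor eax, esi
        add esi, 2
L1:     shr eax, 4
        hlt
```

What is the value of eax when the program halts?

after mov eax, -1: eax=-1
after mov esi, 40: esi=40
after and eax, esi: eax=(-1)&40=40
cmp esi, eax  (cmp 40,40)
jne L1: not taken
after xor eax, esi: eax=40^40=0
after add esi, 2: esi=40+2=42
after shr eax, 4: eax=0>>4=0
halt.

0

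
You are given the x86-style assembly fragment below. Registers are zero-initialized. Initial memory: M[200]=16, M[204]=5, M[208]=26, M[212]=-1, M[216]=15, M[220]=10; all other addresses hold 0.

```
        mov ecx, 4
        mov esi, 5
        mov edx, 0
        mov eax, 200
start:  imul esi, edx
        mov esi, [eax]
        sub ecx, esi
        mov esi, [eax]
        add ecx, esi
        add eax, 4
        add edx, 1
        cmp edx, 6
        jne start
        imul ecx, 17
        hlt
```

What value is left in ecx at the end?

mov ecx, 4 → ecx=4
mov esi, 5 → esi=5
mov edx, 0 → edx=0
mov eax, 200 → eax=200
imul esi, edx → esi=5*0=0
mov esi, [eax] → esi=M[200]=16
sub ecx, esi → ecx=4-16=-12
mov esi, [eax] → esi=M[200]=16
add ecx, esi → ecx=(-12)+16=4
add eax, 4 → eax=200+4=204
add edx, 1 → edx=0+1=1
cmp edx, 6  (cmp 1,6)
jne start: taken
imul esi, edx → esi=16*1=16
mov esi, [eax] → esi=M[204]=5
sub ecx, esi → ecx=4-5=-1
mov esi, [eax] → esi=M[204]=5
add ecx, esi → ecx=(-1)+5=4
add eax, 4 → eax=204+4=208
add edx, 1 → edx=1+1=2
cmp edx, 6  (cmp 2,6)
jne start: taken
imul esi, edx → esi=5*2=10
mov esi, [eax] → esi=M[208]=26
sub ecx, esi → ecx=4-26=-22
mov esi, [eax] → esi=M[208]=26
add ecx, esi → ecx=(-22)+26=4
add eax, 4 → eax=208+4=212
add edx, 1 → edx=2+1=3
cmp edx, 6  (cmp 3,6)
jne start: taken
imul esi, edx → esi=26*3=78
mov esi, [eax] → esi=M[212]=-1
sub ecx, esi → ecx=4-(-1)=5
mov esi, [eax] → esi=M[212]=-1
add ecx, esi → ecx=5+(-1)=4
add eax, 4 → eax=212+4=216
add edx, 1 → edx=3+1=4
cmp edx, 6  (cmp 4,6)
jne start: taken
imul esi, edx → esi=(-1)*4=-4
mov esi, [eax] → esi=M[216]=15
sub ecx, esi → ecx=4-15=-11
mov esi, [eax] → esi=M[216]=15
add ecx, esi → ecx=(-11)+15=4
add eax, 4 → eax=216+4=220
add edx, 1 → edx=4+1=5
cmp edx, 6  (cmp 5,6)
jne start: taken
imul esi, edx → esi=15*5=75
mov esi, [eax] → esi=M[220]=10
sub ecx, esi → ecx=4-10=-6
mov esi, [eax] → esi=M[220]=10
add ecx, esi → ecx=(-6)+10=4
add eax, 4 → eax=220+4=224
add edx, 1 → edx=5+1=6
cmp edx, 6  (cmp 6,6)
jne start: not taken
imul ecx, 17 → ecx=4*17=68
halt.

68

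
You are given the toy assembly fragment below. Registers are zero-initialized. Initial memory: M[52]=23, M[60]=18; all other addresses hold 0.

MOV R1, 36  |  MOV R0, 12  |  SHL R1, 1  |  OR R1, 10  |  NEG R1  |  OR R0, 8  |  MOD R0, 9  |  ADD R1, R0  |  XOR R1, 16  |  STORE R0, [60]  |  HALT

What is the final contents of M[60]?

3

R1=36
R0=12
R1=36<<1=72
R1=72|10=74
R1=-(74)=-74
R0=12|8=12
R0=12%9=3
R1=(-74)+3=-71
R1=(-71)^16=-87
STORE R0, [60] → M[60]=3
halt.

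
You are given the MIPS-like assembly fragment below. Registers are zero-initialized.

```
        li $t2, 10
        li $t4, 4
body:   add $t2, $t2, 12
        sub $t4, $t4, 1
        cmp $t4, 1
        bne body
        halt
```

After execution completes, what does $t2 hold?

after li $t2, 10: $t2=10
after li $t4, 4: $t4=4
after add $t2, $t2, 12: $t2=10+12=22
after sub $t4, $t4, 1: $t4=4-1=3
cmp $t4, 1  (cmp 3,1)
bne body: taken
after add $t2, $t2, 12: $t2=22+12=34
after sub $t4, $t4, 1: $t4=3-1=2
cmp $t4, 1  (cmp 2,1)
bne body: taken
after add $t2, $t2, 12: $t2=34+12=46
after sub $t4, $t4, 1: $t4=2-1=1
cmp $t4, 1  (cmp 1,1)
bne body: not taken
halt.

46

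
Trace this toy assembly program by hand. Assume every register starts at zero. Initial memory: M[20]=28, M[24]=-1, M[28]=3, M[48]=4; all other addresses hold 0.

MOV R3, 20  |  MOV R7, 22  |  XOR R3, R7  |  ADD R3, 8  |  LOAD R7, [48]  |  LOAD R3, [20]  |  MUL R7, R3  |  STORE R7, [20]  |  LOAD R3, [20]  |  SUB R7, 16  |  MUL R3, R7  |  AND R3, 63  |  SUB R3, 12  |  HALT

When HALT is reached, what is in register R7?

after MOV R3, 20: R3=20
after MOV R7, 22: R7=22
after XOR R3, R7: R3=20^22=2
after ADD R3, 8: R3=2+8=10
after LOAD R7, [48]: R7=M[48]=4
after LOAD R3, [20]: R3=M[20]=28
after MUL R7, R3: R7=4*28=112
STORE R7, [20] → M[20]=112
after LOAD R3, [20]: R3=M[20]=112
after SUB R7, 16: R7=112-16=96
after MUL R3, R7: R3=112*96=10752
after AND R3, 63: R3=10752&63=0
after SUB R3, 12: R3=0-12=-12
halt.

96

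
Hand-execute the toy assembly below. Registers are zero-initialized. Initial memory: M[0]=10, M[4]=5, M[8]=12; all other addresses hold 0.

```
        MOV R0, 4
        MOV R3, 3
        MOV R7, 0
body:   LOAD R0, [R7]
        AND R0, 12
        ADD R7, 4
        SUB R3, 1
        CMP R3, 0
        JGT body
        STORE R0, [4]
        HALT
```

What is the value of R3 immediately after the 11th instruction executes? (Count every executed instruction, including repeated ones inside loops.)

R0=4
R3=3
R7=0
R0=M[0]=10
R0=10&12=8
R7=0+4=4
R3=3-1=2
CMP R3, 0  (cmp 2,0)
JGT body: taken
R0=M[4]=5
R0=5&12=4
After step 11: R3 = 2.

2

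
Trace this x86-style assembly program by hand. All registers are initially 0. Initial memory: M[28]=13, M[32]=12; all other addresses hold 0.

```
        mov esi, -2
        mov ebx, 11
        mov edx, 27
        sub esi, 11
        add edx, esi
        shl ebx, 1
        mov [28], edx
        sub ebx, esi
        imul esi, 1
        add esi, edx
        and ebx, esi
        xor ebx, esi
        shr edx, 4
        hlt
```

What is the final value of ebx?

after mov esi, -2: esi=-2
after mov ebx, 11: ebx=11
after mov edx, 27: edx=27
after sub esi, 11: esi=(-2)-11=-13
after add edx, esi: edx=27+(-13)=14
after shl ebx, 1: ebx=11<<1=22
mov [28], edx → M[28]=14
after sub ebx, esi: ebx=22-(-13)=35
after imul esi, 1: esi=(-13)*1=-13
after add esi, edx: esi=(-13)+14=1
after and ebx, esi: ebx=35&1=1
after xor ebx, esi: ebx=1^1=0
after shr edx, 4: edx=14>>4=0
halt.

0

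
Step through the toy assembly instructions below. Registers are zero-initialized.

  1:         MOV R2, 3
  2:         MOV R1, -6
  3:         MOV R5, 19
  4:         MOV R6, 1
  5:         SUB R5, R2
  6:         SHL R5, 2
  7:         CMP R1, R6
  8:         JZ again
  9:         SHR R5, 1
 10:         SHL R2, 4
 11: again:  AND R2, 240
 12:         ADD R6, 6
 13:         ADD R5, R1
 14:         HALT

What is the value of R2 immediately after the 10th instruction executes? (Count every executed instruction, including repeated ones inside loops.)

48

R2=3
R1=-6
R5=19
R6=1
R5=19-3=16
R5=16<<2=64
CMP R1, R6  (cmp -6,1)
JZ again: not taken
R5=64>>1=32
R2=3<<4=48
After step 10: R2 = 48.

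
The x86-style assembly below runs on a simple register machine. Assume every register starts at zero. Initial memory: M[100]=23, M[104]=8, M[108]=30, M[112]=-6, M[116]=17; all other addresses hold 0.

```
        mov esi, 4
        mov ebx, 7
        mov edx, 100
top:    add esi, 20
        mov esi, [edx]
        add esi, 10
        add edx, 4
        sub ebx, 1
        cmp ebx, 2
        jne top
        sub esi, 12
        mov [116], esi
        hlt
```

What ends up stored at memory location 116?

15

esi=4
ebx=7
edx=100
esi=4+20=24
esi=M[100]=23
esi=23+10=33
edx=100+4=104
ebx=7-1=6
cmp ebx, 2  (cmp 6,2)
jne top: taken
esi=33+20=53
esi=M[104]=8
esi=8+10=18
edx=104+4=108
ebx=6-1=5
cmp ebx, 2  (cmp 5,2)
jne top: taken
esi=18+20=38
esi=M[108]=30
esi=30+10=40
edx=108+4=112
ebx=5-1=4
cmp ebx, 2  (cmp 4,2)
jne top: taken
esi=40+20=60
esi=M[112]=-6
esi=(-6)+10=4
edx=112+4=116
ebx=4-1=3
cmp ebx, 2  (cmp 3,2)
jne top: taken
esi=4+20=24
esi=M[116]=17
esi=17+10=27
edx=116+4=120
ebx=3-1=2
cmp ebx, 2  (cmp 2,2)
jne top: not taken
esi=27-12=15
mov [116], esi → M[116]=15
halt.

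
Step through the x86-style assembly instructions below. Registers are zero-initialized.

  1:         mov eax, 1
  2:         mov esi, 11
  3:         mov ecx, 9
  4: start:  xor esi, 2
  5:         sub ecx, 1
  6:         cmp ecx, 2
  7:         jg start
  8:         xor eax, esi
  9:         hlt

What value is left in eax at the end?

eax=1
esi=11
ecx=9
esi=11^2=9
ecx=9-1=8
cmp ecx, 2  (cmp 8,2)
jg start: taken
esi=9^2=11
ecx=8-1=7
cmp ecx, 2  (cmp 7,2)
jg start: taken
esi=11^2=9
ecx=7-1=6
cmp ecx, 2  (cmp 6,2)
jg start: taken
esi=9^2=11
ecx=6-1=5
cmp ecx, 2  (cmp 5,2)
jg start: taken
esi=11^2=9
ecx=5-1=4
cmp ecx, 2  (cmp 4,2)
jg start: taken
esi=9^2=11
ecx=4-1=3
cmp ecx, 2  (cmp 3,2)
jg start: taken
esi=11^2=9
ecx=3-1=2
cmp ecx, 2  (cmp 2,2)
jg start: not taken
eax=1^9=8
halt.

8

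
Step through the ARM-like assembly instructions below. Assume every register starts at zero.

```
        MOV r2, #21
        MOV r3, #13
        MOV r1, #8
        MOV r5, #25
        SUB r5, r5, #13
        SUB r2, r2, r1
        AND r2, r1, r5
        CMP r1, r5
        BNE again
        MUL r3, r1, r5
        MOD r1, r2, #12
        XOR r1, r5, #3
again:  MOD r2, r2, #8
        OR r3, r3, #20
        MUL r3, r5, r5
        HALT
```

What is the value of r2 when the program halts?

after MOV r2, #21: r2=21
after MOV r3, #13: r3=13
after MOV r1, #8: r1=8
after MOV r5, #25: r5=25
after SUB r5, r5, #13: r5=25-13=12
after SUB r2, r2, r1: r2=21-8=13
after AND r2, r1, r5: r2=8&12=8
CMP r1, r5  (cmp 8,12)
BNE again: taken
after MOD r2, r2, #8: r2=8%8=0
after OR r3, r3, #20: r3=13|20=29
after MUL r3, r5, r5: r3=12*12=144
halt.

0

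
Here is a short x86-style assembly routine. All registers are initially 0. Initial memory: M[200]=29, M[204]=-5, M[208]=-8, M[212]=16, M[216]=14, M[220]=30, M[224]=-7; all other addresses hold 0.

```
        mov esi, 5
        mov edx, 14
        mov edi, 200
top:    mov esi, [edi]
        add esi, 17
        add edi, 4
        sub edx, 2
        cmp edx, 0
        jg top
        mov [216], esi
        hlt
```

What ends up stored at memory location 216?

after mov esi, 5: esi=5
after mov edx, 14: edx=14
after mov edi, 200: edi=200
after mov esi, [edi]: esi=M[200]=29
after add esi, 17: esi=29+17=46
after add edi, 4: edi=200+4=204
after sub edx, 2: edx=14-2=12
cmp edx, 0  (cmp 12,0)
jg top: taken
after mov esi, [edi]: esi=M[204]=-5
after add esi, 17: esi=(-5)+17=12
after add edi, 4: edi=204+4=208
after sub edx, 2: edx=12-2=10
cmp edx, 0  (cmp 10,0)
jg top: taken
after mov esi, [edi]: esi=M[208]=-8
after add esi, 17: esi=(-8)+17=9
after add edi, 4: edi=208+4=212
after sub edx, 2: edx=10-2=8
cmp edx, 0  (cmp 8,0)
jg top: taken
after mov esi, [edi]: esi=M[212]=16
after add esi, 17: esi=16+17=33
after add edi, 4: edi=212+4=216
after sub edx, 2: edx=8-2=6
cmp edx, 0  (cmp 6,0)
jg top: taken
after mov esi, [edi]: esi=M[216]=14
after add esi, 17: esi=14+17=31
after add edi, 4: edi=216+4=220
after sub edx, 2: edx=6-2=4
cmp edx, 0  (cmp 4,0)
jg top: taken
after mov esi, [edi]: esi=M[220]=30
after add esi, 17: esi=30+17=47
after add edi, 4: edi=220+4=224
after sub edx, 2: edx=4-2=2
cmp edx, 0  (cmp 2,0)
jg top: taken
after mov esi, [edi]: esi=M[224]=-7
after add esi, 17: esi=(-7)+17=10
after add edi, 4: edi=224+4=228
after sub edx, 2: edx=2-2=0
cmp edx, 0  (cmp 0,0)
jg top: not taken
mov [216], esi → M[216]=10
halt.

10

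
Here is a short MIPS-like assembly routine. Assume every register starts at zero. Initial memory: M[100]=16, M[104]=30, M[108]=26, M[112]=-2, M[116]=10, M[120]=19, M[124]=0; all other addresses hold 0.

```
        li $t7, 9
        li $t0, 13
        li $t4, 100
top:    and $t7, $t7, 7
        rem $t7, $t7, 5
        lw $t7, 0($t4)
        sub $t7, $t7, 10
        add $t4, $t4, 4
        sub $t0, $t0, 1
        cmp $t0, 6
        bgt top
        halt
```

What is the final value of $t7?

-10

$t7=9
$t0=13
$t4=100
$t7=9&7=1
$t7=1%5=1
$t7=M[100]=16
$t7=16-10=6
$t4=100+4=104
$t0=13-1=12
cmp $t0, 6  (cmp 12,6)
bgt top: taken
$t7=6&7=6
$t7=6%5=1
$t7=M[104]=30
$t7=30-10=20
$t4=104+4=108
$t0=12-1=11
cmp $t0, 6  (cmp 11,6)
bgt top: taken
$t7=20&7=4
$t7=4%5=4
$t7=M[108]=26
$t7=26-10=16
$t4=108+4=112
$t0=11-1=10
cmp $t0, 6  (cmp 10,6)
bgt top: taken
$t7=16&7=0
$t7=0%5=0
$t7=M[112]=-2
$t7=(-2)-10=-12
$t4=112+4=116
$t0=10-1=9
cmp $t0, 6  (cmp 9,6)
bgt top: taken
$t7=(-12)&7=4
$t7=4%5=4
$t7=M[116]=10
$t7=10-10=0
$t4=116+4=120
$t0=9-1=8
cmp $t0, 6  (cmp 8,6)
bgt top: taken
$t7=0&7=0
$t7=0%5=0
$t7=M[120]=19
$t7=19-10=9
$t4=120+4=124
$t0=8-1=7
cmp $t0, 6  (cmp 7,6)
bgt top: taken
$t7=9&7=1
$t7=1%5=1
$t7=M[124]=0
$t7=0-10=-10
$t4=124+4=128
$t0=7-1=6
cmp $t0, 6  (cmp 6,6)
bgt top: not taken
halt.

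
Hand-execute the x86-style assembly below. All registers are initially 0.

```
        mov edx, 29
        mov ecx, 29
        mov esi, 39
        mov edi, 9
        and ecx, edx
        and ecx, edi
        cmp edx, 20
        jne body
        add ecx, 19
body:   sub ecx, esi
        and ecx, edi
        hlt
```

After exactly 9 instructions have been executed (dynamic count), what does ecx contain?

-30

mov edx, 29 → edx=29
mov ecx, 29 → ecx=29
mov esi, 39 → esi=39
mov edi, 9 → edi=9
and ecx, edx → ecx=29&29=29
and ecx, edi → ecx=29&9=9
cmp edx, 20  (cmp 29,20)
jne body: taken
sub ecx, esi → ecx=9-39=-30
After step 9: ecx = -30.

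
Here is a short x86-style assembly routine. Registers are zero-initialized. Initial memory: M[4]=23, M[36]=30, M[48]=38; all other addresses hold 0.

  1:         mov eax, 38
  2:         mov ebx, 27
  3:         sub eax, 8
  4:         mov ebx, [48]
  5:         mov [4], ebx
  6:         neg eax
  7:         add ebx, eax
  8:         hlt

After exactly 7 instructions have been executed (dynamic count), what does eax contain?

-30

after mov eax, 38: eax=38
after mov ebx, 27: ebx=27
after sub eax, 8: eax=38-8=30
after mov ebx, [48]: ebx=M[48]=38
mov [4], ebx → M[4]=38
after neg eax: eax=-(30)=-30
after add ebx, eax: ebx=38+(-30)=8
After step 7: eax = -30.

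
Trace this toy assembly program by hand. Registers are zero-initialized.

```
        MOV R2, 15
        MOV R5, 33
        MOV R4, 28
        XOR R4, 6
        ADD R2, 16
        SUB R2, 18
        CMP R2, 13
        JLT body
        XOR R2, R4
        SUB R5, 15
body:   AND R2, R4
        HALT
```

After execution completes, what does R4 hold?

after MOV R2, 15: R2=15
after MOV R5, 33: R5=33
after MOV R4, 28: R4=28
after XOR R4, 6: R4=28^6=26
after ADD R2, 16: R2=15+16=31
after SUB R2, 18: R2=31-18=13
CMP R2, 13  (cmp 13,13)
JLT body: not taken
after XOR R2, R4: R2=13^26=23
after SUB R5, 15: R5=33-15=18
after AND R2, R4: R2=23&26=18
halt.

26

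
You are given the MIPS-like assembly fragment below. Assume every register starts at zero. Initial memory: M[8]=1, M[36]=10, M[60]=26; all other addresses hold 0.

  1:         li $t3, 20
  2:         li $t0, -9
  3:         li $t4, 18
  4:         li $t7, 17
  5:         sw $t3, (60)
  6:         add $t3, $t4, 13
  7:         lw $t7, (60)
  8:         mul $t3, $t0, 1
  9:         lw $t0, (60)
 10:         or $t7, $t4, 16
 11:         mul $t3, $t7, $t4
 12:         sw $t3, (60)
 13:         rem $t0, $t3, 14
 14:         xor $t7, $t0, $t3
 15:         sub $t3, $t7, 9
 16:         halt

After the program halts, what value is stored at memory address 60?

after li $t3, 20: $t3=20
after li $t0, -9: $t0=-9
after li $t4, 18: $t4=18
after li $t7, 17: $t7=17
sw $t3, (60) → M[60]=20
after add $t3, $t4, 13: $t3=18+13=31
after lw $t7, (60): $t7=M[60]=20
after mul $t3, $t0, 1: $t3=(-9)*1=-9
after lw $t0, (60): $t0=M[60]=20
after or $t7, $t4, 16: $t7=18|16=18
after mul $t3, $t7, $t4: $t3=18*18=324
sw $t3, (60) → M[60]=324
after rem $t0, $t3, 14: $t0=324%14=2
after xor $t7, $t0, $t3: $t7=2^324=326
after sub $t3, $t7, 9: $t3=326-9=317
halt.

324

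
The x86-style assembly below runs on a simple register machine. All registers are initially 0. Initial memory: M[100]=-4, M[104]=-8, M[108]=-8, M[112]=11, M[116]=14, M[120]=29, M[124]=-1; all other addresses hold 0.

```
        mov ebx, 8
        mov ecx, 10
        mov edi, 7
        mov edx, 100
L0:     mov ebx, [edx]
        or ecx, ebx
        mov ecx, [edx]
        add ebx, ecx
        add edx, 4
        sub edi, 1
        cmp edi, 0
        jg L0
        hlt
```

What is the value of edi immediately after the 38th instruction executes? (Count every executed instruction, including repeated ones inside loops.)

ebx=8
ecx=10
edi=7
edx=100
ebx=M[100]=-4
ecx=10|(-4)=-2
ecx=M[100]=-4
ebx=(-4)+(-4)=-8
edx=100+4=104
edi=7-1=6
cmp edi, 0  (cmp 6,0)
jg L0: taken
ebx=M[104]=-8
ecx=(-4)|(-8)=-4
ecx=M[104]=-8
ebx=(-8)+(-8)=-16
edx=104+4=108
edi=6-1=5
cmp edi, 0  (cmp 5,0)
jg L0: taken
ebx=M[108]=-8
ecx=(-8)|(-8)=-8
ecx=M[108]=-8
ebx=(-8)+(-8)=-16
edx=108+4=112
edi=5-1=4
cmp edi, 0  (cmp 4,0)
jg L0: taken
ebx=M[112]=11
ecx=(-8)|11=-5
ecx=M[112]=11
ebx=11+11=22
edx=112+4=116
edi=4-1=3
cmp edi, 0  (cmp 3,0)
jg L0: taken
ebx=M[116]=14
ecx=11|14=15
After step 38: edi = 3.

3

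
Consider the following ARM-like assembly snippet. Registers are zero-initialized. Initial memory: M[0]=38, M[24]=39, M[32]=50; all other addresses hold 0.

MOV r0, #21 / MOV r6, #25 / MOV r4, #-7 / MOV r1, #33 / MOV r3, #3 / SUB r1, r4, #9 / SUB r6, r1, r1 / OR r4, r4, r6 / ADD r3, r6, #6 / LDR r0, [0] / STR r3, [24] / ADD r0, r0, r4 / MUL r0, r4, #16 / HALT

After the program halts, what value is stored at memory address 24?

after MOV r0, #21: r0=21
after MOV r6, #25: r6=25
after MOV r4, #-7: r4=-7
after MOV r1, #33: r1=33
after MOV r3, #3: r3=3
after SUB r1, r4, #9: r1=(-7)-9=-16
after SUB r6, r1, r1: r6=(-16)-(-16)=0
after OR r4, r4, r6: r4=(-7)|0=-7
after ADD r3, r6, #6: r3=0+6=6
after LDR r0, [0]: r0=M[0]=38
STR r3, [24] → M[24]=6
after ADD r0, r0, r4: r0=38+(-7)=31
after MUL r0, r4, #16: r0=(-7)*16=-112
halt.

6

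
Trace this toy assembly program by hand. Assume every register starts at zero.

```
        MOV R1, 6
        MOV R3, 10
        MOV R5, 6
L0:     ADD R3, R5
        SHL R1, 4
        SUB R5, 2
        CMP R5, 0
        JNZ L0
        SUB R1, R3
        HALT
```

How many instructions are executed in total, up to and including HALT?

after MOV R1, 6: R1=6
after MOV R3, 10: R3=10
after MOV R5, 6: R5=6
after ADD R3, R5: R3=10+6=16
after SHL R1, 4: R1=6<<4=96
after SUB R5, 2: R5=6-2=4
CMP R5, 0  (cmp 4,0)
JNZ L0: taken
after ADD R3, R5: R3=16+4=20
after SHL R1, 4: R1=96<<4=1536
after SUB R5, 2: R5=4-2=2
CMP R5, 0  (cmp 2,0)
JNZ L0: taken
after ADD R3, R5: R3=20+2=22
after SHL R1, 4: R1=1536<<4=24576
after SUB R5, 2: R5=2-2=0
CMP R5, 0  (cmp 0,0)
JNZ L0: not taken
after SUB R1, R3: R1=24576-22=24554
halt.
Total executed instructions: 20.

20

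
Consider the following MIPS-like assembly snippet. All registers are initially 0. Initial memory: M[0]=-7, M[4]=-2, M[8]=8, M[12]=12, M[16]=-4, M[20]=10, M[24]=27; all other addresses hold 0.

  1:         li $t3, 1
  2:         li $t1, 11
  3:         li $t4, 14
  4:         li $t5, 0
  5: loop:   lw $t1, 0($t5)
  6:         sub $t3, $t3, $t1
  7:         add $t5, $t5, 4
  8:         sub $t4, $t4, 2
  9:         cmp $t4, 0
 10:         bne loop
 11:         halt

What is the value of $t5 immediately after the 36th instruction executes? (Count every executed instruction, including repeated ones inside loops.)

20

$t3=1
$t1=11
$t4=14
$t5=0
$t1=M[0]=-7
$t3=1-(-7)=8
$t5=0+4=4
$t4=14-2=12
cmp $t4, 0  (cmp 12,0)
bne loop: taken
$t1=M[4]=-2
$t3=8-(-2)=10
$t5=4+4=8
$t4=12-2=10
cmp $t4, 0  (cmp 10,0)
bne loop: taken
$t1=M[8]=8
$t3=10-8=2
$t5=8+4=12
$t4=10-2=8
cmp $t4, 0  (cmp 8,0)
bne loop: taken
$t1=M[12]=12
$t3=2-12=-10
$t5=12+4=16
$t4=8-2=6
cmp $t4, 0  (cmp 6,0)
bne loop: taken
$t1=M[16]=-4
$t3=(-10)-(-4)=-6
$t5=16+4=20
$t4=6-2=4
cmp $t4, 0  (cmp 4,0)
bne loop: taken
$t1=M[20]=10
$t3=(-6)-10=-16
After step 36: $t5 = 20.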